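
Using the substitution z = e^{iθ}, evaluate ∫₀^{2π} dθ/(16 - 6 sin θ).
Call the integral J. The integrand is 2π-periodic and we integrate over a full period, so shifting θ does not change the value (θ → θ + π/2 turns sin θ into cos θ; θ → θ + π flips the sign of the trig term). Hence
  J = ∫₀^{2π} dθ/(16 + 6 cos θ).
Put z = e^{iθ}: then cos θ = (z + 1/z)/2, dθ = dz/(iz), and z runs once counterclockwise around |z| = 1:
  J = ∮_{|z|=1} 1/(16 + 6*(z + 1/z)/2) · dz/(iz) = (2/i) ∮_{|z|=1} dz/(6*z^2 + 32*z + 6).
The roots of 6*z^2 + 32*z + 6 are z = (-16 ± sqrt(16^2 - 6^2))/6, with sqrt(220) = 2*sqrt(55); their product is 1, so only z₊ = -8/3 + sqrt(55)/3 lies inside the unit circle (z₋ = -8/3 - sqrt(55)/3 lies outside).
z₊ is a simple zero of q(z) = 6*z^2 + 32*z + 6, so Res(1/q, z₊) = 1/q'(z₊) with q'(z) = 12*z + 32; and q'(z₊) = 6*(z₊ - z₋) = 4*sqrt(55).
Therefore J = (2/i) · 2πi · 1/(4*sqrt(55)) = 2*pi/(2*sqrt(55)) = sqrt(55)*pi/55

Final answer: sqrt(55)*pi/55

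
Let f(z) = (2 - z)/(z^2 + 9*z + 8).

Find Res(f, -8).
-10/7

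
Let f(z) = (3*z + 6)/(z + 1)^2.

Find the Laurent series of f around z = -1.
Put w = z - (-1), i.e. z = w - 1. The denominator is w^2, so it suffices to rewrite the numerator in powers of w.

P(z) = 3*z + 6
P(w - 1) = 3 + 3*w

Dividing each term by w^2:
  f = 3/w^2 + 3/w

Substituting back w = z + 1:
  f(z) = 3/(z + 1)^2 + 3/(z + 1)

The series is finite because the numerator is a polynomial; the negative powers form the principal part, and the coefficient of 1/(z + 1) gives Res(f, -1) = 3.

Final answer: 3/(z + 1)^2 + 3/(z + 1)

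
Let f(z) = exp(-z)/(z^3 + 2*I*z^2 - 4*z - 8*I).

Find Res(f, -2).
(1/16 + I/16)*exp(2)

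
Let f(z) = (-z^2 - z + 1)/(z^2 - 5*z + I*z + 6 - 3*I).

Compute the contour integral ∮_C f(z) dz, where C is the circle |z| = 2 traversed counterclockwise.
0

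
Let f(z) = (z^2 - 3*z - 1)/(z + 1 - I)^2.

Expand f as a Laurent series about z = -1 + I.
Put w = z - (-1 + I), i.e. z = w - 1 + I. The denominator is w^2, so it suffices to rewrite the numerator in powers of w.

P(z) = z^2 - 3*z - 1
P(w - 1 + I) = 2 - 5*I + (-5 + 2*I)*w + w^2

Dividing each term by w^2:
  f = (2 - 5*I)/w^2 + (-5 + 2*I)/w + 1

Substituting back w = z + 1 - I:
  f(z) = (2 - 5*I)/(z + 1 - I)^2 + (-5 + 2*I)/(z + 1 - I) + 1

The series is finite because the numerator is a polynomial; the negative powers form the principal part, and the coefficient of 1/(z + 1 - I) gives Res(f, -1 + I) = -5 + 2*I.

Final answer: (2 - 5*I)/(z + 1 - I)^2 + (-5 + 2*I)/(z + 1 - I) + 1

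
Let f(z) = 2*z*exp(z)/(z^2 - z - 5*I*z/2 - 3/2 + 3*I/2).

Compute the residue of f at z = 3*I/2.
Write f(z) = P(z)/Q(z) with P(z) = 2*z*exp(z) and Q(z) = z^2 - z - 5*I*z/2 - 3/2 + 3*I/2.
The denominator factors as Q(z) = (z - 3*I/2)*(z - 1 - I), so z = 3*I/2 is a simple zero of Q and P is analytic there; z = 3*I/2 is therefore a simple pole and
  Res(f, z₀) = P(z₀)/Q'(z₀).

Q'(z) = 2*z - 1 - 5*I/2, so Q'(3*I/2) = -1 + I/2.
P(3*I/2) = 3*I*exp(3*I/2).

Res(f, 3*I/2) = (3*I*exp(3*I/2))/(-1 + I/2) = (6/5 - 12*I/5)*exp(3*I/2)

Final answer: (6/5 - 12*I/5)*exp(3*I/2)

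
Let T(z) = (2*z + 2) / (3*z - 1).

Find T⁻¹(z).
Set w = T(z) = (2*z + 2) / (3*z - 1) and solve for z:
  w*(3*z - 1) = 2*z + 2
  -w + z*(3*w - 2) - 2 = 0
  z*(3*w - 2) = w + 2
  z = (-w - 2)/(2 - 3*w)
Renaming the variable, T⁻¹(z) = (-z - 2)/(-3*z + 2) = (z + 2)/(3*z - 2).
(Check: ad - bc = -8 ≠ 0, so T is invertible.)

Final answer: (z + 2)/(3*z - 2)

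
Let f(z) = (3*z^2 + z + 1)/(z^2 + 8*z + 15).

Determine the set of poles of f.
The singularities of f are the zeros of the denominator. Factoring,
  z^2 + 8*z + 15 = (z + 5)*(z + 3)
so the candidates are z = -5, z = -3.

Check the numerator P(z) = 3*z^2 + z + 1 at each one:
  P(-5) = 71 ≠ 0, so z = -5 is a (simple) pole.
  P(-3) = 25 ≠ 0, so z = -3 is a (simple) pole.

Poles of f: {-5, -3}

Final answer: {-5, -3}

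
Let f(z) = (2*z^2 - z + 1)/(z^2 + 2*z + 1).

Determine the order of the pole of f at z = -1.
Factor the denominator:
  z^2 + 2*z + 1 = (z + 1)^2

The numerator P(z) = 2*z^2 - z + 1 has P(-1) = 4 ≠ 0, so no factor of (z + 1) cancels.
Near z = -1 we can therefore write f(z) = g(z)/(z + 1)^2 with g analytic at -1 and g(-1) ≠ 0 (g is just the numerator).

Hence z = -1 is a pole of order 2.

Final answer: 2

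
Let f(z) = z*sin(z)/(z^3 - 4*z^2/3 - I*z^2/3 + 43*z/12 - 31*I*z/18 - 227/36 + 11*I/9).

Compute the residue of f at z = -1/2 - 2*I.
Write f(z) = P(z)/Q(z) with P(z) = z*sin(z) and Q(z) = z^3 - 4*z^2/3 - I*z^2/3 + 43*z/12 - 31*I*z/18 - 227/36 + 11*I/9.
The denominator factors as Q(z) = (z - 3/2 - I/3)*(z - 1/3 - 2*I)*(z + 1/2 + 2*I), so z = -1/2 - 2*I is a simple zero of Q and P is analytic there; z = -1/2 - 2*I is therefore a simple pole and
  Res(f, z₀) = P(z₀)/Q'(z₀).

Q'(z) = 3*z^2 - 8*z/3 - 2*I*z/3 + 43/12 - 31*I/18, so Q'(-1/2 - 2*I) = -23/3 + 179*I/18.
P(-1/2 - 2*I) = (1/2 + 2*I)*sin(1/2 + 2*I).

Res(f, -1/2 - 2*I) = ((1/2 + 2*I)*sin(1/2 + 2*I))/(-23/3 + 179*I/18) = (306/3005 - 387*I/3005)*sin(1/2 + 2*I)

Final answer: (306/3005 - 387*I/3005)*sin(1/2 + 2*I)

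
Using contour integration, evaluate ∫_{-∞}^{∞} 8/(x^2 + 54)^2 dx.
sqrt(6)*pi/243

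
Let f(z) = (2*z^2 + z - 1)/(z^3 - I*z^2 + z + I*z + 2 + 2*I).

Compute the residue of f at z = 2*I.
Write f(z) = P(z)/Q(z) with P(z) = 2*z^2 + z - 1 and Q(z) = z^3 - I*z^2 + z + I*z + 2 + 2*I.
The denominator factors as Q(z) = (z - 1 + I)*(z - 2*I)*(z + 1), so z = 2*I is a simple zero of Q and P is analytic there; z = 2*I is therefore a simple pole and
  Res(f, z₀) = P(z₀)/Q'(z₀).

Q'(z) = 3*z^2 - 2*I*z + 1 + I, so Q'(2*I) = -7 + I.
P(2*I) = -9 + 2*I.

Res(f, 2*I) = (-9 + 2*I)/(-7 + I) = 13/10 - I/10

Final answer: 13/10 - I/10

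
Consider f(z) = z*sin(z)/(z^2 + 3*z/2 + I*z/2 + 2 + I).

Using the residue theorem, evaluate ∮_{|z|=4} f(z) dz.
By the residue theorem, ∮_C f(z) dz = 2πi · (sum of the residues of f at the poles inside |z| = 4).

The denominator factors as (z + 1 - I)*(z + 1/2 + 3*I/2), so the singularities of f are simple poles at z = -1 + I, z = -1/2 - 3*I/2.
  |-1 + I|² = 2 < 16 = 4², so this pole is inside the contour.
  |-1/2 - 3*I/2|² = 5/2 < 16 = 4², so this pole is inside the contour.

With P(z) = z*sin(z) and Q(z) = z^2 + 3*z/2 + I*z/2 + 2 + I, each pole is simple, so Res(f, z₀) = P(z₀)/Q'(z₀) with Q'(z) = 2*z + 3/2 + I/2.
  Res(f, -1 + I) = P(-1 + I)/Q'(-1 + I) = ((1 - I)*sin(1 - I))/(-1/2 + 5*I/2) = (-6/13 - 4*I/13)*sin(1 - I)
  Res(f, -1/2 - 3*I/2) = P(-1/2 - 3*I/2)/Q'(-1/2 - 3*I/2) = ((1/2 + 3*I/2)*sin(1/2 + 3*I/2))/(1/2 - 5*I/2) = (-7/13 + 4*I/13)*sin(1/2 + 3*I/2)

Sum of residues inside C: (-7/13 + 4*I/13)*sin(1/2 + 3*I/2) + (-6/13 - 4*I/13)*sin(1 - I)
∮_C f(z) dz = 2πi · ((-7/13 + 4*I/13)*sin(1/2 + 3*I/2) + (-6/13 - 4*I/13)*sin(1 - I)) = pi*(-8/13 - 14*I/13)*sin(1/2 + 3*I/2) + pi*(8/13 - 12*I/13)*sin(1 - I)

Final answer: pi*(-8/13 - 14*I/13)*sin(1/2 + 3*I/2) + pi*(8/13 - 12*I/13)*sin(1 - I)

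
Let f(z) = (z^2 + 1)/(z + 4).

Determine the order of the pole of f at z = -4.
Factor the denominator:
  z + 4 = (z + 4)

The numerator P(z) = z^2 + 1 has P(-4) = 17 ≠ 0, so no factor of (z + 4) cancels.
Near z = -4 we can therefore write f(z) = g(z)/(z + 4) with g analytic at -4 and g(-4) ≠ 0 (g is just the numerator).

Hence z = -4 is a pole of order 1.

Final answer: 1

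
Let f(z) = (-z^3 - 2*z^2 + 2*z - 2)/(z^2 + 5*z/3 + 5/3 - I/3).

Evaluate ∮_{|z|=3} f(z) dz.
By the residue theorem, ∮_C f(z) dz = 2πi · (sum of the residues of f at the poles inside |z| = 3).

The denominator factors as (z + 2/3 - I)*(z + 1 + I), so the singularities of f are simple poles at z = -2/3 + I, z = -1 - I.
  |-2/3 + I|² = 13/9 < 9 = 3², so this pole is inside the contour.
  |-1 - I|² = 2 < 9 = 3², so this pole is inside the contour.

With P(z) = -z^3 - 2*z^2 + 2*z - 2 and Q(z) = z^2 + 5*z/3 + 5/3 - I/3, each pole is simple, so Res(f, z₀) = P(z₀)/Q'(z₀) with Q'(z) = 2*z + 5/3.
  Res(f, -2/3 + I) = P(-2/3 + I)/Q'(-2/3 + I) = (-106/27 + 13*I/3)/(1/3 + 2*I) = 596/333 + 251*I/111
  Res(f, -1 - I) = P(-1 - I)/Q'(-1 - I) = (-6 - 4*I)/(-1/3 - 2*I) = 90/37 - 96*I/37

Sum of residues inside C: 38/9 - I/3
∮_C f(z) dz = 2πi · (38/9 - I/3) = pi*(2/3 + 76*I/9)

Final answer: pi*(2/3 + 76*I/9)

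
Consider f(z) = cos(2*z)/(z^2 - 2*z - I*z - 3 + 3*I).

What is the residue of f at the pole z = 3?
Write f(z) = P(z)/Q(z) with P(z) = cos(2*z) and Q(z) = z^2 - 2*z - I*z - 3 + 3*I.
The denominator factors as Q(z) = (z + 1 - I)*(z - 3), so z = 3 is a simple zero of Q and P is analytic there; z = 3 is therefore a simple pole and
  Res(f, z₀) = P(z₀)/Q'(z₀).

Q'(z) = 2*z - 2 - I, so Q'(3) = 4 - I.
P(3) = cos(6).

Res(f, 3) = (cos(6))/(4 - I) = (4/17 + I/17)*cos(6)

Final answer: (4/17 + I/17)*cos(6)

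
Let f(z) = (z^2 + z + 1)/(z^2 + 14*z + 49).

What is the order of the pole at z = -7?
2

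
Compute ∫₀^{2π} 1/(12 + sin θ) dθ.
Call the integral J. The integrand is 2π-periodic and we integrate over a full period, so shifting θ does not change the value (θ → θ + π/2 turns sin θ into cos θ). Hence
  J = ∫₀^{2π} dθ/(12 + cos θ).
Put z = e^{iθ}: then cos θ = (z + 1/z)/2, dθ = dz/(iz), and z runs once counterclockwise around |z| = 1:
  J = ∮_{|z|=1} 1/(12 + (z + 1/z)/2) · dz/(iz) = (2/i) ∮_{|z|=1} dz/(z^2 + 24*z + 1).
The roots of z^2 + 24*z + 1 are z = (-12 ± sqrt(12^2 - 1^2)), with sqrt(143) = sqrt(143); their product is 1, so only z₊ = -12 + sqrt(143) lies inside the unit circle (z₋ = -12 - sqrt(143) lies outside).
z₊ is a simple zero of q(z) = z^2 + 24*z + 1, so Res(1/q, z₊) = 1/q'(z₊) with q'(z) = 2*z + 24; and q'(z₊) = (z₊ - z₋) = 2*sqrt(143).
Therefore J = (2/i) · 2πi · 1/(2*sqrt(143)) = 2*pi/(sqrt(143)) = 2*sqrt(143)*pi/143

Final answer: 2*sqrt(143)*pi/143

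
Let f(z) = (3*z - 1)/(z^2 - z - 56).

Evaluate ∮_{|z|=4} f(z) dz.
By the residue theorem, ∮_C f(z) dz = 2πi · (sum of the residues of f at the poles inside |z| = 4).

The denominator factors as (z + 7)*(z - 8), so the singularities of f are simple poles at z = -7, z = 8.
  |-7|² = 49 > 16 = 4², so this pole is outside the contour.
  |8|² = 64 > 16 = 4², so this pole is outside the contour.

No pole lies inside the contour, so f is analytic on and inside C and the integral is 0 (Cauchy's theorem).

Final answer: 0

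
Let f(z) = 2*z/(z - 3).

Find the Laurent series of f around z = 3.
Put w = z - (3), i.e. z = w + 3. The denominator is w, so it suffices to rewrite the numerator in powers of w.

P(z) = 2*z
P(w + 3) = 6 + 2*w

Dividing each term by w:
  f = 6/w + 2

Substituting back w = z - 3:
  f(z) = 6/(z - 3) + 2

The series is finite because the numerator is a polynomial; the negative powers form the principal part, and the coefficient of 1/(z - 3) gives Res(f, 3) = 6.

Final answer: 6/(z - 3) + 2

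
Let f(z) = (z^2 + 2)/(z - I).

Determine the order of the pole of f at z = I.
Factor the denominator:
  z - I = (z - I)

The numerator P(z) = z^2 + 2 has P(I) = 1 ≠ 0, so no factor of (z - I) cancels.
Near z = I we can therefore write f(z) = g(z)/(z - I) with g analytic at I and g(I) ≠ 0 (g is just the numerator).

Hence z = I is a pole of order 1.

Final answer: 1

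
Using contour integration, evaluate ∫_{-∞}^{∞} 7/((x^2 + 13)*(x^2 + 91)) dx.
pi*(-sqrt(91) + 7*sqrt(13))/1014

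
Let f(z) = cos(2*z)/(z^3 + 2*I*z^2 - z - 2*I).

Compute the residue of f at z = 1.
Write f(z) = P(z)/Q(z) with P(z) = cos(2*z) and Q(z) = z^3 + 2*I*z^2 - z - 2*I.
The denominator factors as Q(z) = (z - 1)*(z + 2*I)*(z + 1), so z = 1 is a simple zero of Q and P is analytic there; z = 1 is therefore a simple pole and
  Res(f, z₀) = P(z₀)/Q'(z₀).

Q'(z) = 3*z^2 + 4*I*z - 1, so Q'(1) = 2 + 4*I.
P(1) = cos(2).

Res(f, 1) = (cos(2))/(2 + 4*I) = (1/10 - I/5)*cos(2)

Final answer: (1/10 - I/5)*cos(2)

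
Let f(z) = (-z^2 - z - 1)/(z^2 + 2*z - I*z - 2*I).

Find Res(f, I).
Write f(z) = P(z)/Q(z) with P(z) = -z^2 - z - 1 and Q(z) = z^2 + 2*z - I*z - 2*I.
The denominator factors as Q(z) = (z - I)*(z + 2), so z = I is a simple zero of Q and P is analytic there; z = I is therefore a simple pole and
  Res(f, z₀) = P(z₀)/Q'(z₀).

Q'(z) = 2*z + 2 - I, so Q'(I) = 2 + I.
P(I) = -I.

Res(f, I) = (-I)/(2 + I) = -1/5 - 2*I/5

Final answer: -1/5 - 2*I/5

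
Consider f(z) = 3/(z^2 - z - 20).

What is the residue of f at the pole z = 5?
Write f(z) = P(z)/Q(z) with P(z) = 3 and Q(z) = z^2 - z - 20.
The denominator factors as Q(z) = (z + 4)*(z - 5), so z = 5 is a simple zero of Q and P is analytic there; z = 5 is therefore a simple pole and
  Res(f, z₀) = P(z₀)/Q'(z₀).

Q'(z) = 2*z - 1, so Q'(5) = 9.
P(5) = 3.

Res(f, 5) = (3)/(9) = 1/3

Final answer: 1/3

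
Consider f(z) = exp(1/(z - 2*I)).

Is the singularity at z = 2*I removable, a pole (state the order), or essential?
Let u = z - 2*I. Then
  e^(1/u) = Σ_{k≥0} (1)^k/(k!·u^k) = 1 + 1/u + 1/(2*u^2) + 1/(6*u^3) + ...
which has infinitely many negative powers of u, so exp(1/(z - 2*I)) has an essential singularity at z = 2*I.
So the singularity is essential.

Final answer: essential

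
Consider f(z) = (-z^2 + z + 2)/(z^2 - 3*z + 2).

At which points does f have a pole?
{1}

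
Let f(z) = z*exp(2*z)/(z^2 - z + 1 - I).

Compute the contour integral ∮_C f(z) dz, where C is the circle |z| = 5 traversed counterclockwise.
By the residue theorem, ∮_C f(z) dz = 2πi · (sum of the residues of f at the poles inside |z| = 5).

The denominator factors as (z - 1 - I)*(z + I), so the singularities of f are simple poles at z = 1 + I, z = -I.
  |1 + I|² = 2 < 25 = 5², so this pole is inside the contour.
  |-I|² = 1 < 25 = 5², so this pole is inside the contour.

With P(z) = z*exp(2*z) and Q(z) = z^2 - z + 1 - I, each pole is simple, so Res(f, z₀) = P(z₀)/Q'(z₀) with Q'(z) = 2*z - 1.
  Res(f, 1 + I) = P(1 + I)/Q'(1 + I) = ((1 + I)*exp(2 + 2*I))/(1 + 2*I) = (3/5 - I/5)*exp(2 + 2*I)
  Res(f, -I) = P(-I)/Q'(-I) = (-I*exp(-2*I))/(-1 - 2*I) = (2/5 + I/5)*exp(-2*I)

Sum of residues inside C: (2/5 + I/5)*exp(-2*I) + (3/5 - I/5)*exp(2 + 2*I)
∮_C f(z) dz = 2πi · ((2/5 + I/5)*exp(-2*I) + (3/5 - I/5)*exp(2 + 2*I)) = pi*(2/5 + 6*I/5)*exp(2 + 2*I) + pi*(-2/5 + 4*I/5)*exp(-2*I)

Final answer: pi*(2/5 + 6*I/5)*exp(2 + 2*I) + pi*(-2/5 + 4*I/5)*exp(-2*I)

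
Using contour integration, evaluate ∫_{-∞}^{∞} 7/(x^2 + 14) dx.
Let f(z) = 7/(z^2 + 14). The denominator has no real zeros and deg Q - deg P = 2 ≥ 2, so the integral of f over the upper semicircle |z| = R tends to 0 as R → ∞. Closing the contour in the upper half-plane,
  ∫_{-∞}^{∞} f(x) dx = 2πi · Σ Res(f, z_k)  over the poles with Im z_k > 0.

Zeros of the denominator: z^2 + 14 = 0 gives z = ±sqrt(14)*I.
Upper half-plane: z = sqrt(14)*I (simple).

Each pole is a simple zero of Q(z) = z^2 + 14, so Res(f, z₀) = P(z₀)/Q'(z₀) with P(z) = 7, Q'(z) = 2*z:
  Res(f, sqrt(14)*I) = (7)/(2*sqrt(14)*I) = -sqrt(14)*I/4

∫_{-∞}^{∞} f(x) dx = 2πi · (-sqrt(14)*I/4) = sqrt(14)*pi/2

Final answer: sqrt(14)*pi/2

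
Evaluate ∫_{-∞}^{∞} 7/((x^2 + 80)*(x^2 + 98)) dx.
Let f(z) = 7/((z^2 + 80)*(z^2 + 98)). The denominator has no real zeros and deg Q - deg P = 4 ≥ 2, so the integral of f over the upper semicircle |z| = R tends to 0 as R → ∞. Closing the contour in the upper half-plane,
  ∫_{-∞}^{∞} f(x) dx = 2πi · Σ Res(f, z_k)  over the poles with Im z_k > 0.

Zeros of the denominator: z^2 + 80 = 0 gives z = ±4*sqrt(5)*I; z^2 + 98 = 0 gives z = ±7*sqrt(2)*I.
Upper half-plane: z = 7*sqrt(2)*I, z = 4*sqrt(5)*I (simple).

Each pole is a simple zero of Q(z) = z^4 + 178*z^2 + 7840, so Res(f, z₀) = P(z₀)/Q'(z₀) with P(z) = 7, Q'(z) = 4*z^3 + 356*z:
  Res(f, 7*sqrt(2)*I) = (7)/(-252*sqrt(2)*I) = sqrt(2)*I/72
  Res(f, 4*sqrt(5)*I) = (7)/(144*sqrt(5)*I) = -7*sqrt(5)*I/720

Sum of residues: I*(-7*sqrt(5) + 10*sqrt(2))/720
∫_{-∞}^{∞} f(x) dx = 2πi · (I*(-7*sqrt(5) + 10*sqrt(2))/720) = pi*(-10*sqrt(2) + 7*sqrt(5))/360

Final answer: pi*(-10*sqrt(2) + 7*sqrt(5))/360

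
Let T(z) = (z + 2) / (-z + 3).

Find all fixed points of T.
T(z) = z means z + 2 = z*(-z + 3), i.e.
  -z^2 + 2*z - 2 = 0.
Discriminant: (2)^2 - 4*(-1)*(-2) = -4, so the roots are complex conjugates.
  z = (-2 ± I*sqrt(4))/(2*(-1))
Fixed points: {1 - I, 1 + I}

Final answer: {1 - I, 1 + I}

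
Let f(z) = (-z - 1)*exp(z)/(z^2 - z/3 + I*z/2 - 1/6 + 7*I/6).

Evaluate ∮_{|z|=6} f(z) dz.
By the residue theorem, ∮_C f(z) dz = 2πi · (sum of the residues of f at the poles inside |z| = 6).

The denominator factors as (z - 1 + I)*(z + 2/3 - I/2), so the singularities of f are simple poles at z = 1 - I, z = -2/3 + I/2.
  |1 - I|² = 2 < 36 = 6², so this pole is inside the contour.
  |-2/3 + I/2|² = 25/36 < 36 = 6², so this pole is inside the contour.

With P(z) = (-z - 1)*exp(z) and Q(z) = z^2 - z/3 + I*z/2 - 1/6 + 7*I/6, each pole is simple, so Res(f, z₀) = P(z₀)/Q'(z₀) with Q'(z) = 2*z - 1/3 + I/2.
  Res(f, 1 - I) = P(1 - I)/Q'(1 - I) = ((-2 + I)*exp(1 - I))/(5/3 - 3*I/2) = (-174/181 - 48*I/181)*exp(1 - I)
  Res(f, -2/3 + I/2) = P(-2/3 + I/2)/Q'(-2/3 + I/2) = ((-1/3 - I/2)*exp(-2/3 + I/2))/(-5/3 + 3*I/2) = (-7/181 + 48*I/181)*exp(-2/3 + I/2)

Sum of residues inside C: (-7/181 + 48*I/181)*exp(-2/3 + I/2) + (-174/181 - 48*I/181)*exp(1 - I)
∮_C f(z) dz = 2πi · ((-7/181 + 48*I/181)*exp(-2/3 + I/2) + (-174/181 - 48*I/181)*exp(1 - I)) = pi*(96/181 - 348*I/181)*exp(1 - I) + pi*(-96/181 - 14*I/181)*exp(-2/3 + I/2)

Final answer: pi*(96/181 - 348*I/181)*exp(1 - I) + pi*(-96/181 - 14*I/181)*exp(-2/3 + I/2)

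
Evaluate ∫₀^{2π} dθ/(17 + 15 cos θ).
pi/4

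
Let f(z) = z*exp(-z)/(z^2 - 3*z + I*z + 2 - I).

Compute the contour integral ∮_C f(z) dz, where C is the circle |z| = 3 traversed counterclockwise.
By the residue theorem, ∮_C f(z) dz = 2πi · (sum of the residues of f at the poles inside |z| = 3).

The denominator factors as (z - 1)*(z - 2 + I), so the singularities of f are simple poles at z = 1, z = 2 - I.
  |1|² = 1 < 9 = 3², so this pole is inside the contour.
  |2 - I|² = 5 < 9 = 3², so this pole is inside the contour.

With P(z) = z*exp(-z) and Q(z) = z^2 - 3*z + I*z + 2 - I, each pole is simple, so Res(f, z₀) = P(z₀)/Q'(z₀) with Q'(z) = 2*z - 3 + I.
  Res(f, 1) = P(1)/Q'(1) = (exp(-1))/(-1 + I) = (-1/2 - I/2)*exp(-1)
  Res(f, 2 - I) = P(2 - I)/Q'(2 - I) = ((2 - I)*exp(-2 + I))/(1 - I) = (3/2 + I/2)*exp(-2 + I)

Sum of residues inside C: (-1/2 - I/2)*exp(-1) + (3/2 + I/2)*exp(-2 + I)
∮_C f(z) dz = 2πi · ((-1/2 - I/2)*exp(-1) + (3/2 + I/2)*exp(-2 + I)) = pi*(1 - I)*exp(-1) + pi*(-1 + 3*I)*exp(-2 + I)

Final answer: pi*(1 - I)*exp(-1) + pi*(-1 + 3*I)*exp(-2 + I)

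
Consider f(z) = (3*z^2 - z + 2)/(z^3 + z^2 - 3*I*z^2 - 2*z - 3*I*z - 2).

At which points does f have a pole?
{-1, I, 2*I}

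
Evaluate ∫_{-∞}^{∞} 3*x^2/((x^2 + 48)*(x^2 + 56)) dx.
Let f(z) = 3*z^2/((z^2 + 48)*(z^2 + 56)). The denominator has no real zeros and deg Q - deg P = 2 ≥ 2, so the integral of f over the upper semicircle |z| = R tends to 0 as R → ∞. Closing the contour in the upper half-plane,
  ∫_{-∞}^{∞} f(x) dx = 2πi · Σ Res(f, z_k)  over the poles with Im z_k > 0.

Zeros of the denominator: z^2 + 56 = 0 gives z = ±2*sqrt(14)*I; z^2 + 48 = 0 gives z = ±4*sqrt(3)*I.
Upper half-plane: z = 2*sqrt(14)*I, z = 4*sqrt(3)*I (simple).

Each pole is a simple zero of Q(z) = z^4 + 104*z^2 + 2688, so Res(f, z₀) = P(z₀)/Q'(z₀) with P(z) = 3*z^2, Q'(z) = 4*z^3 + 208*z:
  Res(f, 2*sqrt(14)*I) = (-168)/(-32*sqrt(14)*I) = -3*sqrt(14)*I/8
  Res(f, 4*sqrt(3)*I) = (-144)/(64*sqrt(3)*I) = 3*sqrt(3)*I/4

Sum of residues: 3*I*(-sqrt(14) + 2*sqrt(3))/8
∫_{-∞}^{∞} f(x) dx = 2πi · (3*I*(-sqrt(14) + 2*sqrt(3))/8) = 3*pi*(-2*sqrt(3) + sqrt(14))/4

Final answer: 3*pi*(-2*sqrt(3) + sqrt(14))/4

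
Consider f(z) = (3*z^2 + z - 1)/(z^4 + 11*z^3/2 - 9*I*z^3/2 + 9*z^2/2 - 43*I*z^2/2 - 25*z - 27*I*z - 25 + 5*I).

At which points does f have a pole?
The singularities of f are the zeros of the denominator. Factoring,
  z^4 + 11*z^3/2 - 9*I*z^3/2 + 9*z^2/2 - 43*I*z^2/2 - 25*z - 27*I*z - 25 + 5*I = (z + 1 - I)*(z - 1/2 - 3*I/2)*(z + 2 - 3*I)*(z + 3 + I)
so the candidates are z = -1 + I, z = 1/2 + 3*I/2, z = -2 + 3*I, z = -3 - I.

Check the numerator P(z) = 3*z^2 + z - 1 at each one:
  P(-1 + I) = -2 - 5*I ≠ 0, so z = -1 + I is a (simple) pole.
  P(1/2 + 3*I/2) = -13/2 + 6*I ≠ 0, so z = 1/2 + 3*I/2 is a (simple) pole.
  P(-2 + 3*I) = -18 - 33*I ≠ 0, so z = -2 + 3*I is a (simple) pole.
  P(-3 - I) = 20 + 17*I ≠ 0, so z = -3 - I is a (simple) pole.

Poles of f: {-3 - I, -2 + 3*I, -1 + I, 1/2 + 3*I/2}

Final answer: {-3 - I, -2 + 3*I, -1 + I, 1/2 + 3*I/2}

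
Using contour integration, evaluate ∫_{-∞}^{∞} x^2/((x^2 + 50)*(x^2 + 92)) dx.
Let f(z) = z^2/((z^2 + 50)*(z^2 + 92)). The denominator has no real zeros and deg Q - deg P = 2 ≥ 2, so the integral of f over the upper semicircle |z| = R tends to 0 as R → ∞. Closing the contour in the upper half-plane,
  ∫_{-∞}^{∞} f(x) dx = 2πi · Σ Res(f, z_k)  over the poles with Im z_k > 0.

Zeros of the denominator: z^2 + 50 = 0 gives z = ±5*sqrt(2)*I; z^2 + 92 = 0 gives z = ±2*sqrt(23)*I.
Upper half-plane: z = 5*sqrt(2)*I, z = 2*sqrt(23)*I (simple).

Each pole is a simple zero of Q(z) = z^4 + 142*z^2 + 4600, so Res(f, z₀) = P(z₀)/Q'(z₀) with P(z) = z^2, Q'(z) = 4*z^3 + 284*z:
  Res(f, 5*sqrt(2)*I) = (-50)/(420*sqrt(2)*I) = 5*sqrt(2)*I/84
  Res(f, 2*sqrt(23)*I) = (-92)/(-168*sqrt(23)*I) = -sqrt(23)*I/42

Sum of residues: I*(-2*sqrt(23) + 5*sqrt(2))/84
∫_{-∞}^{∞} f(x) dx = 2πi · (I*(-2*sqrt(23) + 5*sqrt(2))/84) = pi*(-5*sqrt(2) + 2*sqrt(23))/42

Final answer: pi*(-5*sqrt(2) + 2*sqrt(23))/42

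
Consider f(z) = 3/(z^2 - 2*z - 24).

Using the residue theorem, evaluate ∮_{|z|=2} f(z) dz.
0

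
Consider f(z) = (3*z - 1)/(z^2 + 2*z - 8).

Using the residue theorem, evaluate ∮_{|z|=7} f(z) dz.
By the residue theorem, ∮_C f(z) dz = 2πi · (sum of the residues of f at the poles inside |z| = 7).

The denominator factors as (z + 4)*(z - 2), so the singularities of f are simple poles at z = -4, z = 2.
  |-4|² = 16 < 49 = 7², so this pole is inside the contour.
  |2|² = 4 < 49 = 7², so this pole is inside the contour.

With P(z) = 3*z - 1 and Q(z) = z^2 + 2*z - 8, each pole is simple, so Res(f, z₀) = P(z₀)/Q'(z₀) with Q'(z) = 2*z + 2.
  Res(f, -4) = P(-4)/Q'(-4) = (-13)/(-6) = 13/6
  Res(f, 2) = P(2)/Q'(2) = (5)/(6) = 5/6

Sum of residues inside C: 3
∮_C f(z) dz = 2πi · (3) = 6*I*pi

Final answer: 6*I*pi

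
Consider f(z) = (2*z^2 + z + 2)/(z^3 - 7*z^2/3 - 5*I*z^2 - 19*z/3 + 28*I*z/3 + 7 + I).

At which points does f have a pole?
The singularities of f are the zeros of the denominator. Factoring,
  z^3 - 7*z^2/3 - 5*I*z^2 - 19*z/3 + 28*I*z/3 + 7 + I = (z - 2 - I)*(z - 1/3 - I)*(z - 3*I)
so the candidates are z = 2 + I, z = 1/3 + I, z = 3*I.

Check the numerator P(z) = 2*z^2 + z + 2 at each one:
  P(2 + I) = 10 + 9*I ≠ 0, so z = 2 + I is a (simple) pole.
  P(1/3 + I) = 5/9 + 7*I/3 ≠ 0, so z = 1/3 + I is a (simple) pole.
  P(3*I) = -16 + 3*I ≠ 0, so z = 3*I is a (simple) pole.

Poles of f: {3*I, 1/3 + I, 2 + I}

Final answer: {3*I, 1/3 + I, 2 + I}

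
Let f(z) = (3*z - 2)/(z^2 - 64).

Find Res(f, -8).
13/8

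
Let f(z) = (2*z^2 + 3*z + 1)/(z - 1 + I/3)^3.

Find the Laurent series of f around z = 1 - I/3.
Put w = z - (1 - I/3), i.e. z = w + 1 - I/3. The denominator is w^3, so it suffices to rewrite the numerator in powers of w.

P(z) = 2*z^2 + 3*z + 1
P(w + 1 - I/3) = 52/9 - 7*I/3 + (7 - 4*I/3)*w + 2*w^2

Dividing each term by w^3:
  f = (52/9 - 7*I/3)/w^3 + (7 - 4*I/3)/w^2 + 2/w

Substituting back w = z - 1 + I/3:
  f(z) = (52/9 - 7*I/3)/(z - 1 + I/3)^3 + (7 - 4*I/3)/(z - 1 + I/3)^2 + 2/(z - 1 + I/3)

The series is finite because the numerator is a polynomial; the negative powers form the principal part, and the coefficient of 1/(z - 1 + I/3) gives Res(f, 1 - I/3) = 2.

Final answer: (52/9 - 7*I/3)/(z - 1 + I/3)^3 + (7 - 4*I/3)/(z - 1 + I/3)^2 + 2/(z - 1 + I/3)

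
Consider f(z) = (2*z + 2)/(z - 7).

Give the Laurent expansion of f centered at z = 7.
16/(z - 7) + 2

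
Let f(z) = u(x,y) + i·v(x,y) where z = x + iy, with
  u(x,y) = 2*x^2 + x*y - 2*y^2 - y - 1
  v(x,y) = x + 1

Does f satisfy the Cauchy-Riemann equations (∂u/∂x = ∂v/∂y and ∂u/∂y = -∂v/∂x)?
∂u/∂x = 4*x + y
∂v/∂y = 0
∂u/∂y = x - 4*y - 1
∂v/∂x = 1
∂u/∂x ≠ ∂v/∂y and ∂u/∂y ≠ -∂v/∂x; the Cauchy-Riemann equations are not satisfied, so f is not analytic.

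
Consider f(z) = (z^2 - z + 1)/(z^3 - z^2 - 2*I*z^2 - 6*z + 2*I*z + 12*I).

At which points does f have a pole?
{-2, 2*I, 3}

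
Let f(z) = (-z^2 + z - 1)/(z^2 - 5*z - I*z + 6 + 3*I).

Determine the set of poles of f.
The singularities of f are the zeros of the denominator. Factoring,
  z^2 - 5*z - I*z + 6 + 3*I = (z - 3)*(z - 2 - I)
so the candidates are z = 3, z = 2 + I.

Check the numerator P(z) = -z^2 + z - 1 at each one:
  P(3) = -7 ≠ 0, so z = 3 is a (simple) pole.
  P(2 + I) = -2 - 3*I ≠ 0, so z = 2 + I is a (simple) pole.

Poles of f: {2 + I, 3}

Final answer: {2 + I, 3}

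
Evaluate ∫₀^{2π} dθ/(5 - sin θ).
Call the integral J. The integrand is 2π-periodic and we integrate over a full period, so shifting θ does not change the value (θ → θ + π/2 turns sin θ into cos θ; θ → θ + π flips the sign of the trig term). Hence
  J = ∫₀^{2π} dθ/(5 + cos θ).
Put z = e^{iθ}: then cos θ = (z + 1/z)/2, dθ = dz/(iz), and z runs once counterclockwise around |z| = 1:
  J = ∮_{|z|=1} 1/(5 + (z + 1/z)/2) · dz/(iz) = (2/i) ∮_{|z|=1} dz/(z^2 + 10*z + 1).
The roots of z^2 + 10*z + 1 are z = (-5 ± sqrt(5^2 - 1^2)), with sqrt(24) = 2*sqrt(6); their product is 1, so only z₊ = -5 + 2*sqrt(6) lies inside the unit circle (z₋ = -5 - 2*sqrt(6) lies outside).
z₊ is a simple zero of q(z) = z^2 + 10*z + 1, so Res(1/q, z₊) = 1/q'(z₊) with q'(z) = 2*z + 10; and q'(z₊) = (z₊ - z₋) = 4*sqrt(6).
Therefore J = (2/i) · 2πi · 1/(4*sqrt(6)) = 2*pi/(2*sqrt(6)) = sqrt(6)*pi/6

Final answer: sqrt(6)*pi/6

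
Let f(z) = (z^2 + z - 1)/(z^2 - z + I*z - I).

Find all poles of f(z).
The singularities of f are the zeros of the denominator. Factoring,
  z^2 - z + I*z - I = (z - 1)*(z + I)
so the candidates are z = 1, z = -I.

Check the numerator P(z) = z^2 + z - 1 at each one:
  P(1) = 1 ≠ 0, so z = 1 is a (simple) pole.
  P(-I) = -2 - I ≠ 0, so z = -I is a (simple) pole.

Poles of f: {-I, 1}

Final answer: {-I, 1}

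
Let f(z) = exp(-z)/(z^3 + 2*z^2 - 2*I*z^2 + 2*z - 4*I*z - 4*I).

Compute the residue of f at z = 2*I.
Write f(z) = P(z)/Q(z) with P(z) = exp(-z) and Q(z) = z^3 + 2*z^2 - 2*I*z^2 + 2*z - 4*I*z - 4*I.
The denominator factors as Q(z) = (z - 2*I)*(z + 1 + I)*(z + 1 - I), so z = 2*I is a simple zero of Q and P is analytic there; z = 2*I is therefore a simple pole and
  Res(f, z₀) = P(z₀)/Q'(z₀).

Q'(z) = 3*z^2 + 4*z - 4*I*z + 2 - 4*I, so Q'(2*I) = -2 + 4*I.
P(2*I) = exp(-2*I).

Res(f, 2*I) = (exp(-2*I))/(-2 + 4*I) = (-1/10 - I/5)*exp(-2*I)

Final answer: (-1/10 - I/5)*exp(-2*I)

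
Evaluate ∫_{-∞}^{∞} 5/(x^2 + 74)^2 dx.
5*sqrt(74)*pi/10952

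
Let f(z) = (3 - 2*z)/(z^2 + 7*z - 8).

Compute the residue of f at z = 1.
Write f(z) = P(z)/Q(z) with P(z) = 3 - 2*z and Q(z) = z^2 + 7*z - 8.
The denominator factors as Q(z) = (z - 1)*(z + 8), so z = 1 is a simple zero of Q and P is analytic there; z = 1 is therefore a simple pole and
  Res(f, z₀) = P(z₀)/Q'(z₀).

Q'(z) = 2*z + 7, so Q'(1) = 9.
P(1) = 1.

Res(f, 1) = (1)/(9) = 1/9

Final answer: 1/9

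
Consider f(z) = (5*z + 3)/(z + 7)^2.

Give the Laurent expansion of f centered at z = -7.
Put w = z - (-7), i.e. z = w - 7. The denominator is w^2, so it suffices to rewrite the numerator in powers of w.

P(z) = 5*z + 3
P(w - 7) = -32 + 5*w

Dividing each term by w^2:
  f = -32/w^2 + 5/w

Substituting back w = z + 7:
  f(z) = -32/(z + 7)^2 + 5/(z + 7)

The series is finite because the numerator is a polynomial; the negative powers form the principal part, and the coefficient of 1/(z + 7) gives Res(f, -7) = 5.

Final answer: -32/(z + 7)^2 + 5/(z + 7)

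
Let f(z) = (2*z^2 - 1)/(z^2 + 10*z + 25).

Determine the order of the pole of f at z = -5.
Factor the denominator:
  z^2 + 10*z + 25 = (z + 5)^2

The numerator P(z) = 2*z^2 - 1 has P(-5) = 49 ≠ 0, so no factor of (z + 5) cancels.
Near z = -5 we can therefore write f(z) = g(z)/(z + 5)^2 with g analytic at -5 and g(-5) ≠ 0 (g is just the numerator).

Hence z = -5 is a pole of order 2.

Final answer: 2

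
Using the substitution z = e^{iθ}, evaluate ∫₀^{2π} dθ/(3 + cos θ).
Let J = ∫₀^{2π} dθ/(3 + cos θ).
Put z = e^{iθ}: then cos θ = (z + 1/z)/2, dθ = dz/(iz), and z runs once counterclockwise around |z| = 1:
  J = ∮_{|z|=1} 1/(3 + (z + 1/z)/2) · dz/(iz) = (2/i) ∮_{|z|=1} dz/(z^2 + 6*z + 1).
The roots of z^2 + 6*z + 1 are z = (-3 ± sqrt(3^2 - 1^2)), with sqrt(8) = 2*sqrt(2); their product is 1, so only z₊ = -3 + 2*sqrt(2) lies inside the unit circle (z₋ = -3 - 2*sqrt(2) lies outside).
z₊ is a simple zero of q(z) = z^2 + 6*z + 1, so Res(1/q, z₊) = 1/q'(z₊) with q'(z) = 2*z + 6; and q'(z₊) = (z₊ - z₋) = 4*sqrt(2).
Therefore J = (2/i) · 2πi · 1/(4*sqrt(2)) = 2*pi/(2*sqrt(2)) = sqrt(2)*pi/2

Final answer: sqrt(2)*pi/2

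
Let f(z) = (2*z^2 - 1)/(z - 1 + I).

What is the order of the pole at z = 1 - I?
Factor the denominator:
  z - 1 + I = (z - 1 + I)

The numerator P(z) = 2*z^2 - 1 has P(1 - I) = -1 - 4*I ≠ 0, so no factor of (z - 1 + I) cancels.
Near z = 1 - I we can therefore write f(z) = g(z)/(z - 1 + I) with g analytic at 1 - I and g(1 - I) ≠ 0 (g is just the numerator).

Hence z = 1 - I is a pole of order 1.

Final answer: 1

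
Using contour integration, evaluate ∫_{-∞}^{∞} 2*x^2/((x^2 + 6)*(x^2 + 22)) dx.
pi*(-sqrt(6) + sqrt(22))/8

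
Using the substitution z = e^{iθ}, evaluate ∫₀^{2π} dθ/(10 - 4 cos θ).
sqrt(21)*pi/21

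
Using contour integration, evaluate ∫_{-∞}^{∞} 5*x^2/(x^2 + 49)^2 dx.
Let f(z) = 5*z^2/(z^2 + 49)^2. The denominator has no real zeros and deg Q - deg P = 2 ≥ 2, so the integral of f over the upper semicircle |z| = R tends to 0 as R → ∞. Closing the contour in the upper half-plane,
  ∫_{-∞}^{∞} f(x) dx = 2πi · Σ Res(f, z_k)  over the poles with Im z_k > 0.

Zeros of the denominator: z^2 + 49 = 0 gives z = ±7*I.
Upper half-plane: z = 7*I (a pole of order 2).

Write f(z) = g(z)/(z - 7*I)^2 with g(z) = 5*z^2/(z + 7*I)^2. For a double pole, Res(f, z₀) = g'(z₀):
  g'(z) = 70*I*z/(z + 7*I)^3
  Res(f, 7*I) = g'(7*I) = -5*I/28

∫_{-∞}^{∞} f(x) dx = 2πi · (-5*I/28) = 5*pi/14

Final answer: 5*pi/14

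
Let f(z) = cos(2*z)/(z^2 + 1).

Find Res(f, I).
Write f(z) = P(z)/Q(z) with P(z) = cos(2*z) and Q(z) = z^2 + 1.
The denominator factors as Q(z) = (z - I)*(z + I), so z = I is a simple zero of Q and P is analytic there; z = I is therefore a simple pole and
  Res(f, z₀) = P(z₀)/Q'(z₀).

Q'(z) = 2*z, so Q'(I) = 2*I.
P(I) = cosh(2).

Res(f, I) = (cosh(2))/(2*I) = -I*cosh(2)/2

Final answer: -I*cosh(2)/2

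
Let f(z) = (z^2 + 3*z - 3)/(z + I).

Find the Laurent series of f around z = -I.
Put w = z - (-I), i.e. z = w - I. The denominator is w, so it suffices to rewrite the numerator in powers of w.

P(z) = z^2 + 3*z - 3
P(w - I) = -4 - 3*I + (3 - 2*I)*w + w^2

Dividing each term by w:
  f = (-4 - 3*I)/w + 3 - 2*I + w

Substituting back w = z + I:
  f(z) = (-4 - 3*I)/(z + I) + 3 - 2*I + (z + I)

The series is finite because the numerator is a polynomial; the negative powers form the principal part, and the coefficient of 1/(z + I) gives Res(f, -I) = -4 - 3*I.

Final answer: (-4 - 3*I)/(z + I) + 3 - 2*I + (z + I)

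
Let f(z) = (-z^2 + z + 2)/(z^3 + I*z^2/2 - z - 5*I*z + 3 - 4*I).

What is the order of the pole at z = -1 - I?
2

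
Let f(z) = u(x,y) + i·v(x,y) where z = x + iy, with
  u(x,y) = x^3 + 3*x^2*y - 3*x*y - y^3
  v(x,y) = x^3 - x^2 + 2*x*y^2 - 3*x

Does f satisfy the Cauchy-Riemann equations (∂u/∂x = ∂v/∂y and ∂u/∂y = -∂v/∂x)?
∂u/∂x = 3*x^2 + 6*x*y - 3*y
∂v/∂y = 4*x*y
∂u/∂y = 3*x^2 - 3*x - 3*y^2
∂v/∂x = 3*x^2 - 2*x + 2*y^2 - 3
∂u/∂x ≠ ∂v/∂y and ∂u/∂y ≠ -∂v/∂x; the Cauchy-Riemann equations are not satisfied, so f is not analytic.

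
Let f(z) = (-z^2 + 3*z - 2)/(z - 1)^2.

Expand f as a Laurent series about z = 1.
Put w = z - (1), i.e. z = w + 1. The denominator is w^2, so it suffices to rewrite the numerator in powers of w.

P(z) = -z^2 + 3*z - 2
P(w + 1) = w - w^2

Dividing each term by w^2:
  f = 1/w - 1

Substituting back w = z - 1:
  f(z) = 1/(z - 1) - 1

The series is finite because the numerator is a polynomial; the negative powers form the principal part, and the coefficient of 1/(z - 1) gives Res(f, 1) = 1.

Final answer: 1/(z - 1) - 1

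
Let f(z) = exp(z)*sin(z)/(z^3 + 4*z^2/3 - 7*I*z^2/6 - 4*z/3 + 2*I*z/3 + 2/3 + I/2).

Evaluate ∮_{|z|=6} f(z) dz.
By the residue theorem, ∮_C f(z) dz = 2πi · (sum of the residues of f at the poles inside |z| = 6).

The denominator factors as (z - 2/3 + I/3)*(z - I/2)*(z + 2 - I), so the singularities of f are simple poles at z = 2/3 - I/3, z = I/2, z = -2 + I.
  |2/3 - I/3|² = 5/9 < 36 = 6², so this pole is inside the contour.
  |I/2|² = 1/4 < 36 = 6², so this pole is inside the contour.
  |-2 + I|² = 5 < 36 = 6², so this pole is inside the contour.

With P(z) = exp(z)*sin(z) and Q(z) = z^3 + 4*z^2/3 - 7*I*z^2/6 - 4*z/3 + 2*I*z/3 + 2/3 + I/2, each pole is simple, so Res(f, z₀) = P(z₀)/Q'(z₀) with Q'(z) = 3*z^2 + 8*z/3 - 7*I*z/3 - 4/3 + 2*I/3.
  Res(f, 2/3 - I/3) = P(2/3 - I/3)/Q'(2/3 - I/3) = (exp(2/3 - I/3)*sin(2/3 - I/3))/(2/3 - 28*I/9) = (27/410 + 63*I/205)*exp(2/3 - I/3)*sin(2/3 - I/3)
  Res(f, I/2) = P(I/2)/Q'(I/2) = (I*exp(I/2)*sinh(1/2))/(-11/12 + 2*I) = (288/697 - 132*I/697)*exp(I/2)*sinh(1/2)
  Res(f, -2 + I) = P(-2 + I)/Q'(-2 + I) = (-exp(-2 + I)*sin(2 - I))/(14/3 - 4*I) = (-21/170 - 9*I/85)*exp(-2 + I)*sin(2 - I)

Sum of residues inside C: (-21/170 - 9*I/85)*exp(-2 + I)*sin(2 - I) + (288/697 - 132*I/697)*exp(I/2)*sinh(1/2) + (27/410 + 63*I/205)*exp(2/3 - I/3)*sin(2/3 - I/3)
∮_C f(z) dz = 2πi · ((-21/170 - 9*I/85)*exp(-2 + I)*sin(2 - I) + (288/697 - 132*I/697)*exp(I/2)*sinh(1/2) + (27/410 + 63*I/205)*exp(2/3 - I/3)*sin(2/3 - I/3)) = pi*(18/85 - 21*I/85)*exp(-2 + I)*sin(2 - I) + pi*(264/697 + 576*I/697)*exp(I/2)*sinh(1/2) + pi*(-126/205 + 27*I/205)*exp(2/3 - I/3)*sin(2/3 - I/3)

Final answer: pi*(18/85 - 21*I/85)*exp(-2 + I)*sin(2 - I) + pi*(264/697 + 576*I/697)*exp(I/2)*sinh(1/2) + pi*(-126/205 + 27*I/205)*exp(2/3 - I/3)*sin(2/3 - I/3)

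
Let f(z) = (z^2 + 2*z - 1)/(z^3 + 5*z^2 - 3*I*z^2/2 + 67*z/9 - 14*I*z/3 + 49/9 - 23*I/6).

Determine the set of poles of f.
The singularities of f are the zeros of the denominator. Factoring,
  z^3 + 5*z^2 - 3*I*z^2/2 + 67*z/9 - 14*I*z/3 + 49/9 - 23*I/6 = (z + 1 - 3*I/2)*(z + 1 + 2*I/3)*(z + 3 - 2*I/3)
so the candidates are z = -1 + 3*I/2, z = -1 - 2*I/3, z = -3 + 2*I/3.

Check the numerator P(z) = z^2 + 2*z - 1 at each one:
  P(-1 + 3*I/2) = -17/4 ≠ 0, so z = -1 + 3*I/2 is a (simple) pole.
  P(-1 - 2*I/3) = -22/9 ≠ 0, so z = -1 - 2*I/3 is a (simple) pole.
  P(-3 + 2*I/3) = 14/9 - 8*I/3 ≠ 0, so z = -3 + 2*I/3 is a (simple) pole.

Poles of f: {-3 + 2*I/3, -1 - 2*I/3, -1 + 3*I/2}

Final answer: {-3 + 2*I/3, -1 - 2*I/3, -1 + 3*I/2}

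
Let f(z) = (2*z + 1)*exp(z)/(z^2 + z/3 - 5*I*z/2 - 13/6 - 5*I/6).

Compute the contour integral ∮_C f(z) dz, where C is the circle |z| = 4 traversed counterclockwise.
By the residue theorem, ∮_C f(z) dz = 2πi · (sum of the residues of f at the poles inside |z| = 4).

The denominator factors as (z + 1 - I)*(z - 2/3 - 3*I/2), so the singularities of f are simple poles at z = -1 + I, z = 2/3 + 3*I/2.
  |-1 + I|² = 2 < 16 = 4², so this pole is inside the contour.
  |2/3 + 3*I/2|² = 97/36 < 16 = 4², so this pole is inside the contour.

With P(z) = (2*z + 1)*exp(z) and Q(z) = z^2 + z/3 - 5*I*z/2 - 13/6 - 5*I/6, each pole is simple, so Res(f, z₀) = P(z₀)/Q'(z₀) with Q'(z) = 2*z + 1/3 - 5*I/2.
  Res(f, -1 + I) = P(-1 + I)/Q'(-1 + I) = ((-1 + 2*I)*exp(-1 + I))/(-5/3 - I/2) = (24/109 - 138*I/109)*exp(-1 + I)
  Res(f, 2/3 + 3*I/2) = P(2/3 + 3*I/2)/Q'(2/3 + 3*I/2) = ((7/3 + 3*I)*exp(2/3 + 3*I/2))/(5/3 + I/2) = (194/109 + 138*I/109)*exp(2/3 + 3*I/2)

Sum of residues inside C: (24/109 - 138*I/109)*exp(-1 + I) + (194/109 + 138*I/109)*exp(2/3 + 3*I/2)
∮_C f(z) dz = 2πi · ((24/109 - 138*I/109)*exp(-1 + I) + (194/109 + 138*I/109)*exp(2/3 + 3*I/2)) = pi*(-276/109 + 388*I/109)*exp(2/3 + 3*I/2) + pi*(276/109 + 48*I/109)*exp(-1 + I)

Final answer: pi*(-276/109 + 388*I/109)*exp(2/3 + 3*I/2) + pi*(276/109 + 48*I/109)*exp(-1 + I)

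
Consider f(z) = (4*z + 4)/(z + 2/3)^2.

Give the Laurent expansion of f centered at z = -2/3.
Put w = z - (-2/3), i.e. z = w - 2/3. The denominator is w^2, so it suffices to rewrite the numerator in powers of w.

P(z) = 4*z + 4
P(w - 2/3) = 4/3 + 4*w

Dividing each term by w^2:
  f = 4/(3*w^2) + 4/w

Substituting back w = z + 2/3:
  f(z) = 4/(3*(z + 2/3)^2) + 4/(z + 2/3)

The series is finite because the numerator is a polynomial; the negative powers form the principal part, and the coefficient of 1/(z + 2/3) gives Res(f, -2/3) = 4.

Final answer: 4/(3*(z + 2/3)^2) + 4/(z + 2/3)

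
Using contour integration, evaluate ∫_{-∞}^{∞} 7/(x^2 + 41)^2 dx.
7*sqrt(41)*pi/3362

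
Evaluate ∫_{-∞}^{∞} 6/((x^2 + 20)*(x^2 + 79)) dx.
3*pi*(-10*sqrt(79) + 79*sqrt(5))/23305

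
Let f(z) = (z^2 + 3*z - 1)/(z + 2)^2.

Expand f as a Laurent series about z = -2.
Put w = z - (-2), i.e. z = w - 2. The denominator is w^2, so it suffices to rewrite the numerator in powers of w.

P(z) = z^2 + 3*z - 1
P(w - 2) = -3 - w + w^2

Dividing each term by w^2:
  f = -3/w^2 - 1/w + 1

Substituting back w = z + 2:
  f(z) = -3/(z + 2)^2 - 1/(z + 2) + 1

The series is finite because the numerator is a polynomial; the negative powers form the principal part, and the coefficient of 1/(z + 2) gives Res(f, -2) = -1.

Final answer: -3/(z + 2)^2 - 1/(z + 2) + 1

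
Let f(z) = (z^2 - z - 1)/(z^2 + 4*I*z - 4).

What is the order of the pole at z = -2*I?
Factor the denominator:
  z^2 + 4*I*z - 4 = (z + 2*I)^2

The numerator P(z) = z^2 - z - 1 has P(-2*I) = -5 + 2*I ≠ 0, so no factor of (z + 2*I) cancels.
Near z = -2*I we can therefore write f(z) = g(z)/(z + 2*I)^2 with g analytic at -2*I and g(-2*I) ≠ 0 (g is just the numerator).

Hence z = -2*I is a pole of order 2.

Final answer: 2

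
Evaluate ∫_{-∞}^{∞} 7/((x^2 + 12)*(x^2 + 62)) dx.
Let f(z) = 7/((z^2 + 12)*(z^2 + 62)). The denominator has no real zeros and deg Q - deg P = 4 ≥ 2, so the integral of f over the upper semicircle |z| = R tends to 0 as R → ∞. Closing the contour in the upper half-plane,
  ∫_{-∞}^{∞} f(x) dx = 2πi · Σ Res(f, z_k)  over the poles with Im z_k > 0.

Zeros of the denominator: z^2 + 12 = 0 gives z = ±2*sqrt(3)*I; z^2 + 62 = 0 gives z = ±sqrt(62)*I.
Upper half-plane: z = 2*sqrt(3)*I, z = sqrt(62)*I (simple).

Each pole is a simple zero of Q(z) = z^4 + 74*z^2 + 744, so Res(f, z₀) = P(z₀)/Q'(z₀) with P(z) = 7, Q'(z) = 4*z^3 + 148*z:
  Res(f, 2*sqrt(3)*I) = (7)/(200*sqrt(3)*I) = -7*sqrt(3)*I/600
  Res(f, sqrt(62)*I) = (7)/(-100*sqrt(62)*I) = 7*sqrt(62)*I/6200

Sum of residues: 7*I*(-31*sqrt(3) + 3*sqrt(62))/18600
∫_{-∞}^{∞} f(x) dx = 2πi · (7*I*(-31*sqrt(3) + 3*sqrt(62))/18600) = 7*pi*(-3*sqrt(62) + 31*sqrt(3))/9300

Final answer: 7*pi*(-3*sqrt(62) + 31*sqrt(3))/9300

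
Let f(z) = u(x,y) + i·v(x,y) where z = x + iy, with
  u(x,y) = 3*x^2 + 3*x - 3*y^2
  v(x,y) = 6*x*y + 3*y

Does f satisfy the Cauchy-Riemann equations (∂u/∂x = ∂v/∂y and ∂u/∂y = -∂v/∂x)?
∂u/∂x = 6*x + 3
∂v/∂y = 6*x + 3
∂u/∂y = -6*y
∂v/∂x = 6*y
∂u/∂x = ∂v/∂y and ∂u/∂y = -∂v/∂x hold identically; f is analytic.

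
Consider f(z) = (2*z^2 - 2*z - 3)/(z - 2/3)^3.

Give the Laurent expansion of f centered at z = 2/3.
Put w = z - (2/3), i.e. z = w + 2/3. The denominator is w^3, so it suffices to rewrite the numerator in powers of w.

P(z) = 2*z^2 - 2*z - 3
P(w + 2/3) = -31/9 + 2*w/3 + 2*w^2

Dividing each term by w^3:
  f = -31/(9*w^3) + 2/(3*w^2) + 2/w

Substituting back w = z - 2/3:
  f(z) = -31/(9*(z - 2/3)^3) + 2/(3*(z - 2/3)^2) + 2/(z - 2/3)

The series is finite because the numerator is a polynomial; the negative powers form the principal part, and the coefficient of 1/(z - 2/3) gives Res(f, 2/3) = 2.

Final answer: -31/(9*(z - 2/3)^3) + 2/(3*(z - 2/3)^2) + 2/(z - 2/3)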